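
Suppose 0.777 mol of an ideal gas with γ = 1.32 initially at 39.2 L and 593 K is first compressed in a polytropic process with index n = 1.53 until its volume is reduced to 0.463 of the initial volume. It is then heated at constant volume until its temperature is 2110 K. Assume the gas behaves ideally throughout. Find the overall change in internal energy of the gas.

30600 J

P₁ = nRT₁/V₁ = 0.777×8.314×593/39.2 = 97.7 kPa.
Step 1 — Polytropic n=1.53: T₂ = T₁(V₁/V₂)^(n−1) = 593×(2.16)^0.53 = 892 K; P₂ = P₁(V₁/V₂)^n = 317 kPa.
W = (P₁V₁−P₂V₂)/(n−1) = (97.7×39.2−317×18.1)/0.53 = -3640 J.
ΔU = nCvΔT = 0.777×26.0×(892−593) = 6030 J.
Q = ΔU + W = 2390 J.
State after step 1: P = 317 kPa, V = 18.1 L, T = 892 K.
Step 2 — Isochoric: V stays 18.1 L; P/T = const ⇒ T₂ = 2110 K, P₂ = 751 kPa.
W = 0 (no volume change).
ΔU = nCvΔT = 0.777×26.0×(2110−892) = 24600 J.
Q = ΔU = 24600 J.
Net over both steps: W = -3640 J, Q = 27000 J, ΔU = 30600 J.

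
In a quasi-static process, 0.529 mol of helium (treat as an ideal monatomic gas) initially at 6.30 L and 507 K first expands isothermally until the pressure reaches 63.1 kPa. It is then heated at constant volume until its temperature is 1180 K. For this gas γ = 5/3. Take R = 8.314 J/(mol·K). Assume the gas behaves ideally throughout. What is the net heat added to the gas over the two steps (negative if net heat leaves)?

P₁ = nRT₁/V₁ = 0.529×8.314×507/6.30 = 354 kPa.
Step 1 — Isothermal: T stays 507 K; PV = const ⇒ V₂ = 35.3 L, P₂ = 63.1 kPa.
ΔU = 0 (ideal gas, T constant).
W = nRT ln(V₂/V₁) = 0.529×8.314×507×ln(5.61) = 3850 J.
Q = ΔU + W = 3850 J.
State after step 1: P = 63.1 kPa, V = 35.3 L, T = 507 K.
Step 2 — Isochoric: V stays 35.3 L; P/T = const ⇒ T₂ = 1180 K, P₂ = 147 kPa.
W = 0 (no volume change).
ΔU = nCvΔT = 0.529×12.5×(1180−507) = 4440 J.
Q = ΔU = 4440 J.
Net over both steps: W = 3850 J, Q = 8290 J, ΔU = 4440 J.

8290 J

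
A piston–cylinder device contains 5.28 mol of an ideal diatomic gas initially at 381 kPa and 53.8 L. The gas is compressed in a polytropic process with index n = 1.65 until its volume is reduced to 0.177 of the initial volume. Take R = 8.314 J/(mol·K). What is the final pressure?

6630 kPa

T₁ = P₁V₁/(nR) = 381×53.8/(5.28×8.314) = 467 K.
Polytropic n=1.65: T₂ = T₁(V₁/V₂)^(n−1) = 467×(5.65)^0.65 = 1440 K; P₂ = P₁(V₁/V₂)^n = 6630 kPa.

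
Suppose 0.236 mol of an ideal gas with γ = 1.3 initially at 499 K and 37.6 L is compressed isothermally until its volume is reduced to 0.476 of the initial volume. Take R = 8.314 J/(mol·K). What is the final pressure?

P₁ = nRT₁/V₁ = 0.236×8.314×499/37.6 = 26.0 kPa.
Isothermal: T stays 499 K; PV = const ⇒ V₂ = 17.9 L, P₂ = 54.7 kPa.

54.7 kPa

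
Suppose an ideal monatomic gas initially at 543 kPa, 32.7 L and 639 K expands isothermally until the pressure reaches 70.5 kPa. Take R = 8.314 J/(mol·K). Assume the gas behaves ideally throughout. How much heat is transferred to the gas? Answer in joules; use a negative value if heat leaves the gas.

n = P₁V₁/(RT₁) = 543×32.7/(8.314×639) = 3.34 mol.
Isothermal: T stays 639 K; PV = const ⇒ V₂ = 252 L, P₂ = 70.5 kPa.
ΔU = 0 (ideal gas, T constant).
W = nRT ln(V₂/V₁) = 3.34×8.314×639×ln(7.70) = 36200 J.
Q = ΔU + W = 36200 J.

36200 J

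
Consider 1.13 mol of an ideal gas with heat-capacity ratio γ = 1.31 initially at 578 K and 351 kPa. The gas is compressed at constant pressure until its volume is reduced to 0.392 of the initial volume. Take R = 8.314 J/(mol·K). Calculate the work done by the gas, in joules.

V₁ = nRT₁/P₁ = 1.13×8.314×578/351 = 15.5 L.
Isobaric: P stays 351 kPa; V/T = const ⇒ T₂ = 227 K, V₂ = 6.06 L.
W = PΔV = 351×(6.06−15.5) kPa·L = -3300 J.

-3300 J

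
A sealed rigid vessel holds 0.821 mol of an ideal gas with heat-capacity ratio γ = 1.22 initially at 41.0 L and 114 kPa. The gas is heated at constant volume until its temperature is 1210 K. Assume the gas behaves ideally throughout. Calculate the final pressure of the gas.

201 kPa

T₁ = P₁V₁/(nR) = 114×41.0/(0.821×8.314) = 685 K.
Isochoric: V stays 41.0 L; P/T = const ⇒ T₂ = 1210 K, P₂ = 201 kPa.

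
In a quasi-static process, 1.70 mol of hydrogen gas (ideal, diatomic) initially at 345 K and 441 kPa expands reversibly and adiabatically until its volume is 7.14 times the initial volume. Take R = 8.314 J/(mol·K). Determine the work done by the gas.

6640 J

V₁ = nRT₁/P₁ = 1.70×8.314×345/441 = 11.1 L.
Adiabatic: TV^(γ−1) = const ⇒ T₂ = 345×(0.140)^0.400 = 157 K; PV^γ = const ⇒ P₂ = 28.1 kPa.
ΔU = nCvΔT = 1.70×20.8×(157−345) = -6640 J.
Q = 0 for an adiabatic process, so W = −ΔU = 6640 J.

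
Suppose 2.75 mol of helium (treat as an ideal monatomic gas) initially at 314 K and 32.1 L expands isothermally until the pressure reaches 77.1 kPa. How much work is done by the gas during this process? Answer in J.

P₁ = nRT₁/V₁ = 2.75×8.314×314/32.1 = 224 kPa.
Isothermal: T stays 314 K; PV = const ⇒ V₂ = 93.1 L, P₂ = 77.1 kPa.
W = nRT ln(V₂/V₁) = 2.75×8.314×314×ln(2.90) = 7650 J.

7650 J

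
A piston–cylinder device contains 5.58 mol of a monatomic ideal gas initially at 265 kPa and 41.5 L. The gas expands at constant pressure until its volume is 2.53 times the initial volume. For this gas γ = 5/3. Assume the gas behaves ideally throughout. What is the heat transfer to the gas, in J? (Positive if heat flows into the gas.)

42100 J

T₁ = P₁V₁/(nR) = 265×41.5/(5.58×8.314) = 237 K.
Isobaric: P stays 265 kPa; V/T = const ⇒ T₂ = 600 K, V₂ = 105 L.
W = PΔV = 265×(105−41.5) kPa·L = 16800 J.
ΔU = nCvΔT = 5.58×12.5×(600−237) = 25200 J.
Q = ΔU + W = nCpΔT = 42100 J.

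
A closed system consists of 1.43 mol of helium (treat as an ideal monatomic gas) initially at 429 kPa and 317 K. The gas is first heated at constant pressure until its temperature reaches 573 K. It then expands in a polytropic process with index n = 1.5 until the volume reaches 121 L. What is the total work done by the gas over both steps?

11700 J

V₁ = nRT₁/P₁ = 1.43×8.314×317/429 = 8.79 L.
Step 1 — Isobaric: P stays 429 kPa; V/T = const ⇒ T₂ = 573 K, V₂ = 15.9 L.
W = PΔV = 429×(15.9−8.79) kPa·L = 3040 J.
ΔU = nCvΔT = 1.43×12.5×(573−317) = 4570 J.
Q = ΔU + W = nCpΔT = 7610 J.
State after step 1: P = 429 kPa, V = 15.9 L, T = 573 K.
Step 2 — Polytropic n=1.5: T₂ = T₁(V₁/V₂)^(n−1) = 573×(0.131)^0.50 = 208 K; P₂ = P₁(V₁/V₂)^n = 20.4 kPa.
W = (P₁V₁−P₂V₂)/(n−1) = (429×15.9−20.4×121)/0.50 = 8690 J.
ΔU = nCvΔT = 1.43×12.5×(208−573) = -6520 J.
Q = ΔU + W = 2170 J.
Net over both steps: W = 11700 J, Q = 9780 J, ΔU = -1950 J.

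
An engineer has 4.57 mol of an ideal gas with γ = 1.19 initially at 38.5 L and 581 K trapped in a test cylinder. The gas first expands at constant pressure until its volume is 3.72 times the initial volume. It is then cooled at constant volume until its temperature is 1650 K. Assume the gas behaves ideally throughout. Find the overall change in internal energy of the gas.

214000 J

P₁ = nRT₁/V₁ = 4.57×8.314×581/38.5 = 573 kPa.
Step 1 — Isobaric: P stays 573 kPa; V/T = const ⇒ T₂ = 2160 K, V₂ = 143 L.
W = PΔV = 573×(143−38.5) kPa·L = 60000 J.
ΔU = nCvΔT = 4.57×43.8×(2160−581) = 316000 J.
Q = ΔU + W = nCpΔT = 376000 J.
State after step 1: P = 573 kPa, V = 143 L, T = 2160 K.
Step 2 — Isochoric: V stays 143 L; P/T = const ⇒ T₂ = 1650 K, P₂ = 438 kPa.
W = 0 (no volume change).
ΔU = nCvΔT = 4.57×43.8×(1650−2160) = -102000 J.
Q = ΔU = -102000 J.
Net over both steps: W = 60000 J, Q = 274000 J, ΔU = 214000 J.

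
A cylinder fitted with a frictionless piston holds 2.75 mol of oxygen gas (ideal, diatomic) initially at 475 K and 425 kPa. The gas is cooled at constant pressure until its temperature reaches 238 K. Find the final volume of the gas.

12.8 L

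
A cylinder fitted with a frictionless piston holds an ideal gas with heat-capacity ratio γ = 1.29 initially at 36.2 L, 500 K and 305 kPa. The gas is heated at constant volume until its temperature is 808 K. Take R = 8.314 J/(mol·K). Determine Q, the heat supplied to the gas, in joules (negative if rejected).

23500 J

n = P₁V₁/(RT₁) = 305×36.2/(8.314×500) = 2.66 mol.
Isochoric: V stays 36.2 L; P/T = const ⇒ T₂ = 808 K, P₂ = 493 kPa.
W = 0 (no volume change).
ΔU = nCvΔT = 2.66×28.7×(808−500) = 23500 J.
Q = ΔU = 23500 J.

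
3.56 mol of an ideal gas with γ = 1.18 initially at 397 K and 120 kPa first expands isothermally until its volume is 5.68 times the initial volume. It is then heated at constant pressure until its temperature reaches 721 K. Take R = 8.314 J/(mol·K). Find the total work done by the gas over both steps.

V₁ = nRT₁/P₁ = 3.56×8.314×397/120 = 97.9 L.
Step 1 — Isothermal: T stays 397 K; PV = const ⇒ V₂ = 556 L, P₂ = 21.1 kPa.
ΔU = 0 (ideal gas, T constant).
W = nRT ln(V₂/V₁) = 3.56×8.314×397×ln(5.68) = 20400 J.
Q = ΔU + W = 20400 J.
State after step 1: P = 21.1 kPa, V = 556 L, T = 397 K.
Step 2 — Isobaric: P stays 21.1 kPa; V/T = const ⇒ T₂ = 721 K, V₂ = 1010 L.
W = PΔV = 21.1×(1010−556) kPa·L = 9590 J.
ΔU = nCvΔT = 3.56×46.2×(721−397) = 53300 J.
Q = ΔU + W = nCpΔT = 62900 J.
Net over both steps: W = 30000 J, Q = 83300 J, ΔU = 53300 J.

30000 J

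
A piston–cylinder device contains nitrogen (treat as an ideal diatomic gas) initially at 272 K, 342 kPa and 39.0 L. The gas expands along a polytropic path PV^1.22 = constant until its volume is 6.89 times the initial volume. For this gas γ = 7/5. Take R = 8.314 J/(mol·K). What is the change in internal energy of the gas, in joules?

-11500 J

n = P₁V₁/(RT₁) = 342×39.0/(8.314×272) = 5.90 mol.
Polytropic n=1.22: T₂ = T₁(V₁/V₂)^(n−1) = 272×(0.145)^0.22 = 178 K; P₂ = P₁(V₁/V₂)^n = 32.5 kPa.
For an ideal gas ΔU = nCvΔT with Cv = (5/2)R = 20.8 J/(mol·K).
ΔU = 5.90×20.8×(178−272) = -11500 J.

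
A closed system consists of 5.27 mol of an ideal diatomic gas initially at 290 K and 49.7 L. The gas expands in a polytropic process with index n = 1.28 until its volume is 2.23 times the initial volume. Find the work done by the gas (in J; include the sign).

9130 J

P₁ = nRT₁/V₁ = 5.27×8.314×290/49.7 = 256 kPa.
Polytropic n=1.28: T₂ = T₁(V₁/V₂)^(n−1) = 290×(0.448)^0.28 = 232 K; P₂ = P₁(V₁/V₂)^n = 91.6 kPa.
W = (P₁V₁−P₂V₂)/(n−1) = (256×49.7−91.6×111)/0.28 = 9130 J.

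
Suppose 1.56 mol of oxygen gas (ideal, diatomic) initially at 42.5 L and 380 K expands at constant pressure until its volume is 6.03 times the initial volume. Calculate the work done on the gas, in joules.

-24800 J

P₁ = nRT₁/V₁ = 1.56×8.314×380/42.5 = 116 kPa.
Isobaric: P stays 116 kPa; V/T = const ⇒ T₂ = 2290 K, V₂ = 256 L.
W = PΔV = 116×(256−42.5) kPa·L = 24800 J.
Work done on the gas = −W_by = -24800 J.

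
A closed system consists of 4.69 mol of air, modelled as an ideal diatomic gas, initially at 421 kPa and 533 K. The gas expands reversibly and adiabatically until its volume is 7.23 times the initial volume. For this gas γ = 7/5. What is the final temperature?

V₁ = nRT₁/P₁ = 4.69×8.314×533/421 = 49.4 L.
Adiabatic: TV^(γ−1) = const ⇒ T₂ = 533×(0.138)^0.400 = 242 K; PV^γ = const ⇒ P₂ = 26.4 kPa.

242 K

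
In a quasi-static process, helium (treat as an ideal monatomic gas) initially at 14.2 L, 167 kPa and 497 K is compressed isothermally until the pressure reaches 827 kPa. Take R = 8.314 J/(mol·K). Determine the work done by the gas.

n = P₁V₁/(RT₁) = 167×14.2/(8.314×497) = 0.574 mol.
Isothermal: T stays 497 K; PV = const ⇒ V₂ = 2.87 L, P₂ = 827 kPa.
W = nRT ln(V₂/V₁) = 0.574×8.314×497×ln(0.202) = -3790 J.

-3790 J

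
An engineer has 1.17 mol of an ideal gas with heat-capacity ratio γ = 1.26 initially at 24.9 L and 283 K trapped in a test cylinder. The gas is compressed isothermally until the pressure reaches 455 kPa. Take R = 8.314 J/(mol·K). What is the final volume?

P₁ = nRT₁/V₁ = 1.17×8.314×283/24.9 = 111 kPa.
Isothermal: T stays 283 K; PV = const ⇒ V₂ = 6.05 L, P₂ = 455 kPa.

6.05 L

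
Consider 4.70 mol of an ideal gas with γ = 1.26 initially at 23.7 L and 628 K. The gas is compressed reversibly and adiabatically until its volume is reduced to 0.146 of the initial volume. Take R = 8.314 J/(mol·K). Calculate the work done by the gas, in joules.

P₁ = nRT₁/V₁ = 4.70×8.314×628/23.7 = 1040 kPa.
Adiabatic: TV^(γ−1) = const ⇒ T₂ = 628×(6.85)^0.260 = 1040 K; PV^γ = const ⇒ P₂ = 11700 kPa.
ΔU = nCvΔT = 4.70×32.0×(1040−628) = 61300 J.
Q = 0 for an adiabatic process, so W = −ΔU = -61300 J.

-61300 J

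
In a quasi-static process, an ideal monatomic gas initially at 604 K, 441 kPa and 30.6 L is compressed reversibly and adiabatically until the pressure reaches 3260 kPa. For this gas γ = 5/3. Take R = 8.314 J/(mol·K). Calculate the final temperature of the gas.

1340 K

Adiabatic: T₂/T₁ = (P₂/P₁)^((γ−1)/γ) ⇒ T₂ = 604×(7.39)^0.400 = 1340 K; V₂ = 9.21 L.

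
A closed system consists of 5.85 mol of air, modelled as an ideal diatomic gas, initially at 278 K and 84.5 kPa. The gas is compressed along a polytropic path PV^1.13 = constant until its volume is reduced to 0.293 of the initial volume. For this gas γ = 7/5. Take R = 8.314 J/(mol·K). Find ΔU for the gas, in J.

5850 J

V₁ = nRT₁/P₁ = 5.85×8.314×278/84.5 = 160 L.
Polytropic n=1.13: T₂ = T₁(V₁/V₂)^(n−1) = 278×(3.41)^0.13 = 326 K; P₂ = P₁(V₁/V₂)^n = 338 kPa.
For an ideal gas ΔU = nCvΔT with Cv = (5/2)R = 20.8 J/(mol·K).
ΔU = 5.85×20.8×(326−278) = 5850 J.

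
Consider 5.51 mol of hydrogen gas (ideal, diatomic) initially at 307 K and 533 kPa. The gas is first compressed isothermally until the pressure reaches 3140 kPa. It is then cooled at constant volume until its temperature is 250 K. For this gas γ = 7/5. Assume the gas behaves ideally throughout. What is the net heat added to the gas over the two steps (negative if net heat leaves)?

V₁ = nRT₁/P₁ = 5.51×8.314×307/533 = 26.4 L.
Step 1 — Isothermal: T stays 307 K; PV = const ⇒ V₂ = 4.48 L, P₂ = 3140 kPa.
ΔU = 0 (ideal gas, T constant).
W = nRT ln(V₂/V₁) = 5.51×8.314×307×ln(0.170) = -24900 J.
Q = ΔU + W = -24900 J.
State after step 1: P = 3140 kPa, V = 4.48 L, T = 307 K.
Step 2 — Isochoric: V stays 4.48 L; P/T = const ⇒ T₂ = 250 K, P₂ = 2560 kPa.
W = 0 (no volume change).
ΔU = nCvΔT = 5.51×20.8×(250−307) = -6530 J.
Q = ΔU = -6530 J.
Net over both steps: W = -24900 J, Q = -31500 J, ΔU = -6530 J.

-31500 J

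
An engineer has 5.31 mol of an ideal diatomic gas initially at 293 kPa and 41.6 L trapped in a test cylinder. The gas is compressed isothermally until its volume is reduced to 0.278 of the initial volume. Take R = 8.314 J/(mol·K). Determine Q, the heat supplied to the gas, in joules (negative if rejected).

-15600 J

T₁ = P₁V₁/(nR) = 293×41.6/(5.31×8.314) = 276 K.
Isothermal: T stays 276 K; PV = const ⇒ V₂ = 11.6 L, P₂ = 1050 kPa.
ΔU = 0 (ideal gas, T constant).
W = nRT ln(V₂/V₁) = 5.31×8.314×276×ln(0.278) = -15600 J.
Q = ΔU + W = -15600 J.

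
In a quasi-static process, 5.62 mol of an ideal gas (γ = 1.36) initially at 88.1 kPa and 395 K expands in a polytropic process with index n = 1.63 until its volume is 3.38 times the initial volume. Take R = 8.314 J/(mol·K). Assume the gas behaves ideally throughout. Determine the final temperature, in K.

183 K

V₁ = nRT₁/P₁ = 5.62×8.314×395/88.1 = 209 L.
Polytropic n=1.63: T₂ = T₁(V₁/V₂)^(n−1) = 395×(0.296)^0.63 = 183 K; P₂ = P₁(V₁/V₂)^n = 12.1 kPa.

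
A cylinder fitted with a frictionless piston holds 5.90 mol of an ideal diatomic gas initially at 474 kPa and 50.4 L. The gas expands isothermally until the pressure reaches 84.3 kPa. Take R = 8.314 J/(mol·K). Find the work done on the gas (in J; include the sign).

-41300 J

T₁ = P₁V₁/(nR) = 474×50.4/(5.90×8.314) = 487 K.
Isothermal: T stays 487 K; PV = const ⇒ V₂ = 283 L, P₂ = 84.3 kPa.
W = nRT ln(V₂/V₁) = 5.90×8.314×487×ln(5.62) = 41300 J.
Work done on the gas = −W_by = -41300 J.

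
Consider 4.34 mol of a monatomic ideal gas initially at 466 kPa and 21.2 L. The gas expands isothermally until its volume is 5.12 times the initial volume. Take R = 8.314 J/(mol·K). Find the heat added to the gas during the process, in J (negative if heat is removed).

T₁ = P₁V₁/(nR) = 466×21.2/(4.34×8.314) = 274 K.
Isothermal: T stays 274 K; PV = const ⇒ V₂ = 109 L, P₂ = 91.0 kPa.
ΔU = 0 (ideal gas, T constant).
W = nRT ln(V₂/V₁) = 4.34×8.314×274×ln(5.12) = 16100 J.
Q = ΔU + W = 16100 J.

16100 J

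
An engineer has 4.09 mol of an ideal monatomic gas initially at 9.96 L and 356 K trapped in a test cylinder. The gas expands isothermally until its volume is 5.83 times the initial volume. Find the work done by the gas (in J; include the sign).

P₁ = nRT₁/V₁ = 4.09×8.314×356/9.96 = 1220 kPa.
Isothermal: T stays 356 K; PV = const ⇒ V₂ = 58.1 L, P₂ = 208 kPa.
W = nRT ln(V₂/V₁) = 4.09×8.314×356×ln(5.83) = 21300 J.

21300 J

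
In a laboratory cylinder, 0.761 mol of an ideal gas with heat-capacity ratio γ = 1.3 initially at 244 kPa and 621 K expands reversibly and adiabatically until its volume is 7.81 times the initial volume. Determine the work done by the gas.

6030 J

V₁ = nRT₁/P₁ = 0.761×8.314×621/244 = 16.1 L.
Adiabatic: TV^(γ−1) = const ⇒ T₂ = 621×(0.128)^0.300 = 335 K; PV^γ = const ⇒ P₂ = 16.9 kPa.
ΔU = nCvΔT = 0.761×27.7×(335−621) = -6030 J.
Q = 0 for an adiabatic process, so W = −ΔU = 6030 J.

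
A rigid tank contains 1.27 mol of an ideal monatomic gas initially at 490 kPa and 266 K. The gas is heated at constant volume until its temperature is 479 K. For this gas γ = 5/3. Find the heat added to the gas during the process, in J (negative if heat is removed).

V₁ = nRT₁/P₁ = 1.27×8.314×266/490 = 5.73 L.
Isochoric: V stays 5.73 L; P/T = const ⇒ T₂ = 479 K, P₂ = 882 kPa.
W = 0 (no volume change).
ΔU = nCvΔT = 1.27×12.5×(479−266) = 3370 J.
Q = ΔU = 3370 J.

3370 J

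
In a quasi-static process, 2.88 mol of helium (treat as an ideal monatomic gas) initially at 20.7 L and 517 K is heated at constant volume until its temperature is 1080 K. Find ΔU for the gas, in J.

20200 J

P₁ = nRT₁/V₁ = 2.88×8.314×517/20.7 = 598 kPa.
Isochoric: V stays 20.7 L; P/T = const ⇒ T₂ = 1080 K, P₂ = 1250 kPa.
For an ideal gas ΔU = nCvΔT with Cv = (3/2)R = 12.5 J/(mol·K).
ΔU = 2.88×12.5×(1080−517) = 20200 J.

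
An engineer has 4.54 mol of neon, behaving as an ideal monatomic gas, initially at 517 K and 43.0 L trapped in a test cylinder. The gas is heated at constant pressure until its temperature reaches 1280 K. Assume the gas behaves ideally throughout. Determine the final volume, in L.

106 L

P₁ = nRT₁/V₁ = 4.54×8.314×517/43.0 = 454 kPa.
Isobaric: P stays 454 kPa; V/T = const ⇒ T₂ = 1280 K, V₂ = 106 L.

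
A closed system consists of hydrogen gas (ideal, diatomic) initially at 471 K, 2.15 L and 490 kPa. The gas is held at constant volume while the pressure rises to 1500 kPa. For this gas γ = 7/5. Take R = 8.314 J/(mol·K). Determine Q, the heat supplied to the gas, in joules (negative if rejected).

5430 J

n = P₁V₁/(RT₁) = 490×2.15/(8.314×471) = 0.269 mol.
Isochoric: V stays 2.15 L; P/T = const ⇒ T₂ = 1440 K, P₂ = 1500 kPa.
W = 0 (no volume change).
ΔU = nCvΔT = 0.269×20.8×(1440−471) = 5430 J.
Q = ΔU = 5430 J.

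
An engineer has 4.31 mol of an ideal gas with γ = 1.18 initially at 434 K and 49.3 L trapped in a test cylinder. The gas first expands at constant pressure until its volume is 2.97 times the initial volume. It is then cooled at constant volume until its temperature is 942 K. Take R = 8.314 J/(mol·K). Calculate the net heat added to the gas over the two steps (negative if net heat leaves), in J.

132000 J

P₁ = nRT₁/V₁ = 4.31×8.314×434/49.3 = 315 kPa.
Step 1 — Isobaric: P stays 315 kPa; V/T = const ⇒ T₂ = 1290 K, V₂ = 146 L.
W = PΔV = 315×(146−49.3) kPa·L = 30600 J.
ΔU = nCvΔT = 4.31×46.2×(1290−434) = 170000 J.
Q = ΔU + W = nCpΔT = 201000 J.
State after step 1: P = 315 kPa, V = 146 L, T = 1290 K.
Step 2 — Isochoric: V stays 146 L; P/T = const ⇒ T₂ = 942 K, P₂ = 231 kPa.
W = 0 (no volume change).
ΔU = nCvΔT = 4.31×46.2×(942−1290) = -69100 J.
Q = ΔU = -69100 J.
Net over both steps: W = 30600 J, Q = 132000 J, ΔU = 101000 J.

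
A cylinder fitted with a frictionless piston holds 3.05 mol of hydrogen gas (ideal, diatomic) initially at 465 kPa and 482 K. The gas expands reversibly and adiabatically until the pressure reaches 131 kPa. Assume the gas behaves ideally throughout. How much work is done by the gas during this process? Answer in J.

V₁ = nRT₁/P₁ = 3.05×8.314×482/465 = 26.3 L.
Adiabatic: T₂/T₁ = (P₂/P₁)^((γ−1)/γ) ⇒ T₂ = 482×(0.282)^0.286 = 336 K; V₂ = 65.0 L.
ΔU = nCvΔT = 3.05×20.8×(336−482) = -9280 J.
Q = 0 for an adiabatic process, so W = −ΔU = 9280 J.

9280 J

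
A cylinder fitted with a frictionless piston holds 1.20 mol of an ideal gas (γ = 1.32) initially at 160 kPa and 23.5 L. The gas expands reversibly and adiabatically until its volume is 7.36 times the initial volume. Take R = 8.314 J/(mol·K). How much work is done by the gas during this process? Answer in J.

5550 J

T₁ = P₁V₁/(nR) = 160×23.5/(1.20×8.314) = 377 K.
Adiabatic: TV^(γ−1) = const ⇒ T₂ = 377×(0.136)^0.320 = 199 K; PV^γ = const ⇒ P₂ = 11.5 kPa.
ΔU = nCvΔT = 1.20×26.0×(199−377) = -5550 J.
Q = 0 for an adiabatic process, so W = −ΔU = 5550 J.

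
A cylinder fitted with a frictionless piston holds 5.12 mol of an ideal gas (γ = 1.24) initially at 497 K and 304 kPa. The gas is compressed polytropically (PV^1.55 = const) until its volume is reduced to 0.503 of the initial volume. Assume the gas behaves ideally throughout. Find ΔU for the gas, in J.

V₁ = nRT₁/P₁ = 5.12×8.314×497/304 = 69.6 L.
Polytropic n=1.55: T₂ = T₁(V₁/V₂)^(n−1) = 497×(1.99)^0.55 = 725 K; P₂ = P₁(V₁/V₂)^n = 882 kPa.
For an ideal gas ΔU = nCvΔT with Cv = R/(γ−1) = 34.6 J/(mol·K).
ΔU = 5.12×34.6×(725−497) = 40500 J.

40500 J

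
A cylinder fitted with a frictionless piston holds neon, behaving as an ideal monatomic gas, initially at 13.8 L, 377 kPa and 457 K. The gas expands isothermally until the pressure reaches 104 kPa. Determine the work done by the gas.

n = P₁V₁/(RT₁) = 377×13.8/(8.314×457) = 1.37 mol.
Isothermal: T stays 457 K; PV = const ⇒ V₂ = 50.0 L, P₂ = 104 kPa.
W = nRT ln(V₂/V₁) = 1.37×8.314×457×ln(3.62) = 6700 J.

6700 J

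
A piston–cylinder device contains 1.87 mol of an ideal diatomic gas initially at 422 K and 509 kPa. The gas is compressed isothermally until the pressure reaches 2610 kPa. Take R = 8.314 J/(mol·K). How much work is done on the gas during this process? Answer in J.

10700 J

V₁ = nRT₁/P₁ = 1.87×8.314×422/509 = 12.9 L.
Isothermal: T stays 422 K; PV = const ⇒ V₂ = 2.51 L, P₂ = 2610 kPa.
W = nRT ln(V₂/V₁) = 1.87×8.314×422×ln(0.195) = -10700 J.
Work done on the gas = −W_by = 10700 J.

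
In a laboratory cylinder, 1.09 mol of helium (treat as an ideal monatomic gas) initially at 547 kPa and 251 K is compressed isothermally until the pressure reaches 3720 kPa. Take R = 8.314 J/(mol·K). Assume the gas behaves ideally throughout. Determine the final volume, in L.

0.611 L

V₁ = nRT₁/P₁ = 1.09×8.314×251/547 = 4.16 L.
Isothermal: T stays 251 K; PV = const ⇒ V₂ = 0.611 L, P₂ = 3720 kPa.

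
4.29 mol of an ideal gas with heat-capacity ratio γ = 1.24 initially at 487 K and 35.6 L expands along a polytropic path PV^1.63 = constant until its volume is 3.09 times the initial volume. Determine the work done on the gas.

P₁ = nRT₁/V₁ = 4.29×8.314×487/35.6 = 488 kPa.
Polytropic n=1.63: T₂ = T₁(V₁/V₂)^(n−1) = 487×(0.324)^0.63 = 239 K; P₂ = P₁(V₁/V₂)^n = 77.6 kPa.
W = (P₁V₁−P₂V₂)/(n−1) = (488×35.6−77.6×110)/0.63 = 14000 J.
Work done on the gas = −W_by = -14000 J.

-14000 J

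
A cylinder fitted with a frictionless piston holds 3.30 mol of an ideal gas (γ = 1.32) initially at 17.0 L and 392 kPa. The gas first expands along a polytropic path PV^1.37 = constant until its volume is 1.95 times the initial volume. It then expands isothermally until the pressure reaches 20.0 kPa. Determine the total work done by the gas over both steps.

T₁ = P₁V₁/(nR) = 392×17.0/(3.30×8.314) = 243 K.
Step 1 — Polytropic n=1.37: T₂ = T₁(V₁/V₂)^(n−1) = 243×(0.513)^0.37 = 190 K; P₂ = P₁(V₁/V₂)^n = 157 kPa.
W = (P₁V₁−P₂V₂)/(n−1) = (392×17.0−157×33.1)/0.37 = 3940 J.
ΔU = nCvΔT = 3.30×26.0×(190−243) = -4560 J.
Q = ΔU + W = -616 J.
State after step 1: P = 157 kPa, V = 33.1 L, T = 190 K.
Step 2 — Isothermal: T stays 190 K; PV = const ⇒ V₂ = 260 L, P₂ = 20.0 kPa.
ΔU = 0 (ideal gas, T constant).
W = nRT ln(V₂/V₁) = 3.30×8.314×190×ln(7.85) = 10700 J.
Q = ΔU + W = 10700 J.
Net over both steps: W = 14700 J, Q = 10100 J, ΔU = -4560 J.

14700 J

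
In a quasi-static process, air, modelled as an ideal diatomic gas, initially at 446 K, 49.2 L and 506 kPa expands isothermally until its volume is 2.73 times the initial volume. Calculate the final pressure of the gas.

Isothermal: T stays 446 K; PV = const ⇒ V₂ = 134 L, P₂ = 185 kPa.

185 kPa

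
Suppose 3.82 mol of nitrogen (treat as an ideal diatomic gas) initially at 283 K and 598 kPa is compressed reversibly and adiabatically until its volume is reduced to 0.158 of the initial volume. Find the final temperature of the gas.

V₁ = nRT₁/P₁ = 3.82×8.314×283/598 = 15.0 L.
Adiabatic: TV^(γ−1) = const ⇒ T₂ = 283×(6.33)^0.400 = 592 K; PV^γ = const ⇒ P₂ = 7920 kPa.

592 K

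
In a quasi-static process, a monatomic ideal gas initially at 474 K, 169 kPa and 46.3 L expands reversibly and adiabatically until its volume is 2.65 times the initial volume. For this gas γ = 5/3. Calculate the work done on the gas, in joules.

-5610 J

n = P₁V₁/(RT₁) = 169×46.3/(8.314×474) = 1.99 mol.
Adiabatic: TV^(γ−1) = const ⇒ T₂ = 474×(0.377)^0.667 = 248 K; PV^γ = const ⇒ P₂ = 33.3 kPa.
ΔU = nCvΔT = 1.99×12.5×(248−474) = -5610 J.
Q = 0 for an adiabatic process, so W = −ΔU = 5610 J.
Work done on the gas = −W_by = -5610 J.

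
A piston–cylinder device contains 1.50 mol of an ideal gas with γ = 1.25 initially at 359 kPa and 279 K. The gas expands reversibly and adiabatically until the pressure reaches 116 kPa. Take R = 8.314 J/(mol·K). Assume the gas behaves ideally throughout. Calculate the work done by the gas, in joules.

2810 J

V₁ = nRT₁/P₁ = 1.50×8.314×279/359 = 9.69 L.
Adiabatic: T₂/T₁ = (P₂/P₁)^((γ−1)/γ) ⇒ T₂ = 279×(0.323)^0.200 = 223 K; V₂ = 23.9 L.
ΔU = nCvΔT = 1.50×33.3×(223−279) = -2810 J.
Q = 0 for an adiabatic process, so W = −ΔU = 2810 J.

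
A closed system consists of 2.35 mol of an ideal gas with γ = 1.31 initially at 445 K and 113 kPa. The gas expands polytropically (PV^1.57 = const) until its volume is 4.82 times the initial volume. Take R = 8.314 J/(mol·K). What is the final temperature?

V₁ = nRT₁/P₁ = 2.35×8.314×445/113 = 76.9 L.
Polytropic n=1.57: T₂ = T₁(V₁/V₂)^(n−1) = 445×(0.207)^0.57 = 182 K; P₂ = P₁(V₁/V₂)^n = 9.57 kPa.

182 K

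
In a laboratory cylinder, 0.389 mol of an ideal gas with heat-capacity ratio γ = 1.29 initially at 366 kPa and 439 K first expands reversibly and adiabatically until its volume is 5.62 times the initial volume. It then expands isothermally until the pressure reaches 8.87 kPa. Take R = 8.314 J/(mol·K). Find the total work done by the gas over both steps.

V₁ = nRT₁/P₁ = 0.389×8.314×439/366 = 3.88 L.
Step 1 — Adiabatic: TV^(γ−1) = const ⇒ T₂ = 439×(0.178)^0.290 = 266 K; PV^γ = const ⇒ P₂ = 39.5 kPa.
ΔU = nCvΔT = 0.389×28.7×(266−439) = -1930 J.
Q = 0 for an adiabatic process, so W = −ΔU = 1930 J.
State after step 1: P = 39.5 kPa, V = 21.8 L, T = 266 K.
Step 2 — Isothermal: T stays 266 K; PV = const ⇒ V₂ = 97.0 L, P₂ = 8.87 kPa.
ΔU = 0 (ideal gas, T constant).
W = nRT ln(V₂/V₁) = 0.389×8.314×266×ln(4.45) = 1280 J.
Q = ΔU + W = 1280 J.
Net over both steps: W = 3210 J, Q = 1280 J, ΔU = -1930 J.

3210 J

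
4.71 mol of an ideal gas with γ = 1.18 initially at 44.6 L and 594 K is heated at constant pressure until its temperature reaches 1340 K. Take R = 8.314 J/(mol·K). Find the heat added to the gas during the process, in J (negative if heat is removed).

P₁ = nRT₁/V₁ = 4.71×8.314×594/44.6 = 522 kPa.
Isobaric: P stays 522 kPa; V/T = const ⇒ T₂ = 1340 K, V₂ = 101 L.
W = PΔV = 522×(101−44.6) kPa·L = 29200 J.
ΔU = nCvΔT = 4.71×46.2×(1340−594) = 162000 J.
Q = ΔU + W = nCpΔT = 192000 J.

192000 J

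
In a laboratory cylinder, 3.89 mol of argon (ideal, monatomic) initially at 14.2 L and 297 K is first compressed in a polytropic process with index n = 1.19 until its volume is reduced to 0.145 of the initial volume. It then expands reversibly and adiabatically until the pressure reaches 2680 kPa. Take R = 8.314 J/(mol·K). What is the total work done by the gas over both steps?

-16000 J

P₁ = nRT₁/V₁ = 3.89×8.314×297/14.2 = 676 kPa.
Step 1 — Polytropic n=1.19: T₂ = T₁(V₁/V₂)^(n−1) = 297×(6.90)^0.19 = 429 K; P₂ = P₁(V₁/V₂)^n = 6730 kPa.
W = (P₁V₁−P₂V₂)/(n−1) = (676×14.2−6730×2.06)/0.19 = -22400 J.
ΔU = nCvΔT = 3.89×12.5×(429−297) = 6390 J.
Q = ΔU + W = -16000 J.
State after step 1: P = 6730 kPa, V = 2.06 L, T = 429 K.
Step 2 — Adiabatic: T₂/T₁ = (P₂/P₁)^((γ−1)/γ) ⇒ T₂ = 429×(0.398)^0.400 = 297 K; V₂ = 3.58 L.
ΔU = nCvΔT = 3.89×12.5×(297−429) = -6410 J.
Q = 0 for an adiabatic process, so W = −ΔU = 6410 J.
Net over both steps: W = -16000 J, Q = -16000 J, ΔU = -22.7 J.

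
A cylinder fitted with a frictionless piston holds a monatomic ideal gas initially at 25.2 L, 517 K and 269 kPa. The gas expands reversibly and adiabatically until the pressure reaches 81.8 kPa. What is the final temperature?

321 K

Adiabatic: T₂/T₁ = (P₂/P₁)^((γ−1)/γ) ⇒ T₂ = 517×(0.304)^0.400 = 321 K; V₂ = 51.5 L.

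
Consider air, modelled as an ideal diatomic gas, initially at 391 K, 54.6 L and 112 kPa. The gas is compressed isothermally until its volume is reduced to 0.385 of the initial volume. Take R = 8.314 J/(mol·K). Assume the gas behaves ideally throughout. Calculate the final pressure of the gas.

Isothermal: T stays 391 K; PV = const ⇒ V₂ = 21.0 L, P₂ = 291 kPa.

291 kPa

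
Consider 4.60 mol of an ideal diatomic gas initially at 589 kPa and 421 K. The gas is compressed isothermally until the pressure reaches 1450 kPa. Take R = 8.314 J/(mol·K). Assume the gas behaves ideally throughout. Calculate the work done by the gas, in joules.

-14500 J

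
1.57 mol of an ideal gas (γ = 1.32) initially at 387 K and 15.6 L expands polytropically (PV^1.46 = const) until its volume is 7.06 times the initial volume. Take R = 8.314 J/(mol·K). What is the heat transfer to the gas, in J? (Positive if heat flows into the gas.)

-2850 J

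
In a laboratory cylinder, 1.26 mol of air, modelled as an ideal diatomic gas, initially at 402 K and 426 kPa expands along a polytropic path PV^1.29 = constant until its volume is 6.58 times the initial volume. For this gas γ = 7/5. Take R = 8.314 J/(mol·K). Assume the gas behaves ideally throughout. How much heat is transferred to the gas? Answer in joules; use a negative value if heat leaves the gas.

1680 J

V₁ = nRT₁/P₁ = 1.26×8.314×402/426 = 9.89 L.
Polytropic n=1.29: T₂ = T₁(V₁/V₂)^(n−1) = 402×(0.152)^0.29 = 233 K; P₂ = P₁(V₁/V₂)^n = 37.5 kPa.
W = (P₁V₁−P₂V₂)/(n−1) = (426×9.89−37.5×65.0)/0.29 = 6110 J.
ΔU = nCvΔT = 1.26×20.8×(233−402) = -4430 J.
Q = ΔU + W = 1680 J.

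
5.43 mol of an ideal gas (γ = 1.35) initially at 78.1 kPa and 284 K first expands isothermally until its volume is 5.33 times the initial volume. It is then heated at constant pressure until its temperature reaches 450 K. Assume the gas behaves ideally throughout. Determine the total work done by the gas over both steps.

28900 J

V₁ = nRT₁/P₁ = 5.43×8.314×284/78.1 = 164 L.
Step 1 — Isothermal: T stays 284 K; PV = const ⇒ V₂ = 875 L, P₂ = 14.7 kPa.
ΔU = 0 (ideal gas, T constant).
W = nRT ln(V₂/V₁) = 5.43×8.314×284×ln(5.33) = 21500 J.
Q = ΔU + W = 21500 J.
State after step 1: P = 14.7 kPa, V = 875 L, T = 284 K.
Step 2 — Isobaric: P stays 14.7 kPa; V/T = const ⇒ T₂ = 450 K, V₂ = 1390 L.
W = PΔV = 14.7×(1390−875) kPa·L = 7490 J.
ΔU = nCvΔT = 5.43×23.8×(450−284) = 21400 J.
Q = ΔU + W = nCpΔT = 28900 J.
Net over both steps: W = 28900 J, Q = 50400 J, ΔU = 21400 J.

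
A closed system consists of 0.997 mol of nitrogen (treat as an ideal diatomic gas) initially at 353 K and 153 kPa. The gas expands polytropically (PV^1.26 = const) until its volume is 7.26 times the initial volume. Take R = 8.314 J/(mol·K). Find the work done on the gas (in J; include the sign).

-4530 J

V₁ = nRT₁/P₁ = 0.997×8.314×353/153 = 19.1 L.
Polytropic n=1.26: T₂ = T₁(V₁/V₂)^(n−1) = 353×(0.138)^0.26 = 211 K; P₂ = P₁(V₁/V₂)^n = 12.6 kPa.
W = (P₁V₁−P₂V₂)/(n−1) = (153×19.1−12.6×139)/0.26 = 4530 J.
Work done on the gas = −W_by = -4530 J.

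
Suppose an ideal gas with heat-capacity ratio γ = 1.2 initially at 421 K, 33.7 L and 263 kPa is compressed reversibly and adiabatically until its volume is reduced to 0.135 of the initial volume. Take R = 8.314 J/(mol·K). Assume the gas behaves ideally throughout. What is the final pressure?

2910 kPa

Adiabatic: TV^(γ−1) = const ⇒ T₂ = 421×(7.41)^0.200 = 628 K; PV^γ = const ⇒ P₂ = 2910 kPa.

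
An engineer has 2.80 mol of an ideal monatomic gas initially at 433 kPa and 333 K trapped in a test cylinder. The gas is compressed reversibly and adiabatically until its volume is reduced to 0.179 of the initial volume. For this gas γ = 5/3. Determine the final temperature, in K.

1050 K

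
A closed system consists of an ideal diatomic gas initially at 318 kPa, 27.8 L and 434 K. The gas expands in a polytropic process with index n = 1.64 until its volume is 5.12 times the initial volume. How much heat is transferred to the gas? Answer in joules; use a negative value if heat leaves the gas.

-5370 J

n = P₁V₁/(RT₁) = 318×27.8/(8.314×434) = 2.45 mol.
Polytropic n=1.64: T₂ = T₁(V₁/V₂)^(n−1) = 434×(0.195)^0.64 = 153 K; P₂ = P₁(V₁/V₂)^n = 21.8 kPa.
W = (P₁V₁−P₂V₂)/(n−1) = (318×27.8−21.8×142)/0.64 = 8960 J.
ΔU = nCvΔT = 2.45×20.8×(153−434) = -14300 J.
Q = ΔU + W = -5370 J.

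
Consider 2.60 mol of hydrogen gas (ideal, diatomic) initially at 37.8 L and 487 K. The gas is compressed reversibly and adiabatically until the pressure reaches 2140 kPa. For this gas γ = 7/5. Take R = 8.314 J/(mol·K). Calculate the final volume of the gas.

P₁ = nRT₁/V₁ = 2.60×8.314×487/37.8 = 278 kPa.
Adiabatic: T₂/T₁ = (P₂/P₁)^((γ−1)/γ) ⇒ T₂ = 487×(7.68)^0.286 = 872 K; V₂ = 8.81 L.

8.81 L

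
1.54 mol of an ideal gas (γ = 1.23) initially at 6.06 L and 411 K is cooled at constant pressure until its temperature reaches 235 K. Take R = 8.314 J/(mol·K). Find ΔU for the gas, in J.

-9800 J

P₁ = nRT₁/V₁ = 1.54×8.314×411/6.06 = 868 kPa.
Isobaric: P stays 868 kPa; V/T = const ⇒ T₂ = 235 K, V₂ = 3.46 L.
For an ideal gas ΔU = nCvΔT with Cv = R/(γ−1) = 36.1 J/(mol·K).
ΔU = 1.54×36.1×(235−411) = -9800 J.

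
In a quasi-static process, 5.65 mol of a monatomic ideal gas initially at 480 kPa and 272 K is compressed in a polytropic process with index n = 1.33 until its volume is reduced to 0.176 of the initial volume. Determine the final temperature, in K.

V₁ = nRT₁/P₁ = 5.65×8.314×272/480 = 26.6 L.
Polytropic n=1.33: T₂ = T₁(V₁/V₂)^(n−1) = 272×(5.68)^0.33 = 483 K; P₂ = P₁(V₁/V₂)^n = 4840 kPa.

483 K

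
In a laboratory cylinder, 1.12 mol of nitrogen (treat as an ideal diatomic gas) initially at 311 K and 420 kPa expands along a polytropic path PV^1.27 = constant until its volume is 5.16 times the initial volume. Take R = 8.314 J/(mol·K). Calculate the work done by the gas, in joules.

V₁ = nRT₁/P₁ = 1.12×8.314×311/420 = 6.90 L.
Polytropic n=1.27: T₂ = T₁(V₁/V₂)^(n−1) = 311×(0.194)^0.27 = 200 K; P₂ = P₁(V₁/V₂)^n = 52.3 kPa.
W = (P₁V₁−P₂V₂)/(n−1) = (420×6.90−52.3×35.6)/0.27 = 3840 J.

3840 J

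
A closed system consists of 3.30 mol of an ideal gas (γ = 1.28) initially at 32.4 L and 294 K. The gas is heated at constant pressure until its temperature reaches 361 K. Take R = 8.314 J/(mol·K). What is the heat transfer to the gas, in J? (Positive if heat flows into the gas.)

8400 J

P₁ = nRT₁/V₁ = 3.30×8.314×294/32.4 = 249 kPa.
Isobaric: P stays 249 kPa; V/T = const ⇒ T₂ = 361 K, V₂ = 39.8 L.
W = PΔV = 249×(39.8−32.4) kPa·L = 1840 J.
ΔU = nCvΔT = 3.30×29.7×(361−294) = 6570 J.
Q = ΔU + W = nCpΔT = 8400 J.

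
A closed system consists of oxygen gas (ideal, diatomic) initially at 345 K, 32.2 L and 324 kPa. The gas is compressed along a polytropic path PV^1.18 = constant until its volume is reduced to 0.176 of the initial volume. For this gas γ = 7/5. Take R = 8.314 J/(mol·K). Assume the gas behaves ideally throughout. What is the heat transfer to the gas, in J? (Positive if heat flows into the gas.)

-11700 J

n = P₁V₁/(RT₁) = 324×32.2/(8.314×345) = 3.64 mol.
Polytropic n=1.18: T₂ = T₁(V₁/V₂)^(n−1) = 345×(5.68)^0.18 = 472 K; P₂ = P₁(V₁/V₂)^n = 2520 kPa.
W = (P₁V₁−P₂V₂)/(n−1) = (324×32.2−2520×5.67)/0.18 = -21300 J.
ΔU = nCvΔT = 3.64×20.8×(472−345) = 9580 J.
Q = ΔU + W = -11700 J.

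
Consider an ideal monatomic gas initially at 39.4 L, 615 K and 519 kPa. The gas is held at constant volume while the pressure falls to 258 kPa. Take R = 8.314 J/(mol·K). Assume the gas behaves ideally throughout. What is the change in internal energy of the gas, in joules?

-15400 J

n = P₁V₁/(RT₁) = 519×39.4/(8.314×615) = 4.00 mol.
Isochoric: V stays 39.4 L; P/T = const ⇒ T₂ = 306 K, P₂ = 258 kPa.
For an ideal gas ΔU = nCvΔT with Cv = (3/2)R = 12.5 J/(mol·K).
ΔU = 4.00×12.5×(306−615) = -15400 J.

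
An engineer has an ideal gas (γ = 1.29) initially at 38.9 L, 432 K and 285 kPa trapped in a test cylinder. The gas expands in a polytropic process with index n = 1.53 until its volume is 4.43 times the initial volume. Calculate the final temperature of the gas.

196 K

Polytropic n=1.53: T₂ = T₁(V₁/V₂)^(n−1) = 432×(0.226)^0.53 = 196 K; P₂ = P₁(V₁/V₂)^n = 29.2 kPa.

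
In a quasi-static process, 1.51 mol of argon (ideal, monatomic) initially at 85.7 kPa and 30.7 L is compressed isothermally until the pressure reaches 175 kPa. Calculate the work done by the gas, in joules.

-1880 J

T₁ = P₁V₁/(nR) = 85.7×30.7/(1.51×8.314) = 210 K.
Isothermal: T stays 210 K; PV = const ⇒ V₂ = 15.0 L, P₂ = 175 kPa.
W = nRT ln(V₂/V₁) = 1.51×8.314×210×ln(0.490) = -1880 J.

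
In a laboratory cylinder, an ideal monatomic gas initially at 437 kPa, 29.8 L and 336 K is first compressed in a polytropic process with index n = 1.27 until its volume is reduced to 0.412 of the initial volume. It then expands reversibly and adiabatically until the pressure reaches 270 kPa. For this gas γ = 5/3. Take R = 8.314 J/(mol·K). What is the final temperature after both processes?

224 K

n = P₁V₁/(RT₁) = 437×29.8/(8.314×336) = 4.66 mol.
Step 1 — Polytropic n=1.27: T₂ = T₁(V₁/V₂)^(n−1) = 336×(2.43)^0.27 = 427 K; P₂ = P₁(V₁/V₂)^n = 1350 kPa.
W = (P₁V₁−P₂V₂)/(n−1) = (437×29.8−1350×12.3)/0.27 = -13000 J.
ΔU = nCvΔT = 4.66×12.5×(427−336) = 5280 J.
Q = ΔU + W = -7760 J.
State after step 1: P = 1350 kPa, V = 12.3 L, T = 427 K.
Step 2 — Adiabatic: T₂/T₁ = (P₂/P₁)^((γ−1)/γ) ⇒ T₂ = 427×(0.200)^0.400 = 224 K; V₂ = 32.2 L.
ΔU = nCvΔT = 4.66×12.5×(224−427) = -11800 J.
Q = 0 for an adiabatic process, so W = −ΔU = 11800 J.
Net over both steps: W = -1280 J, Q = -7760 J, ΔU = -6490 J.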